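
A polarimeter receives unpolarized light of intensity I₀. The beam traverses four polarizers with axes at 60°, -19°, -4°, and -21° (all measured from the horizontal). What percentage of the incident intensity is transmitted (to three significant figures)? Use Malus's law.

≈ 1.55%

Unpolarized light through the first polarizer → I₁ = ½ I₀, now polarized at 60°.
I₂ = I₁ cos²(-19° − 60°) = 0.5 I₀ · cos²(79°) = 0.0182 I₀.
I₃ = I₂ cos²(-4° + 19°) = 0.0182 I₀ · cos²(15°) = 0.01698 I₀.
I₄ = I₃ cos²(-21° + 4°) = 0.01698 I₀ · cos²(17°) = 0.01553 I₀.
That is 1.553% of the incident intensity.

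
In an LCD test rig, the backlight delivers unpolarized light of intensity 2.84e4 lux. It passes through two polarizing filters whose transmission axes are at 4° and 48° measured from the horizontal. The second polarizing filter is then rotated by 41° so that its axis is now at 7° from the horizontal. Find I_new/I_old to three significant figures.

Before rotation:
Unpolarized light through the first polarizer → I₁ = ½ I₀, now polarized at 4°.
I₂ = I₁ cos²(48° − 4°) = 0.5 I₀ · cos²(44°) = 0.2587 I₀.
After rotation:
Unpolarized light through the first polarizer → I₁ = ½ I₀, now polarized at 4°.
I₂ = I₁ cos²(7° − 4°) = 0.5 I₀ · cos²(3°) = 0.4986 I₀.
Ratio = 0.4986 / 0.2587 = 1.927.

I_new/I_old ≈ 1.93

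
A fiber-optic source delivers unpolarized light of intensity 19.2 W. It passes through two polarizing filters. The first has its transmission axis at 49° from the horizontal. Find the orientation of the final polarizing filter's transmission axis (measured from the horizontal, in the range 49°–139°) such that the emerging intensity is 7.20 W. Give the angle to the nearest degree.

Unpolarized light through the first polarizer → I₁ = ½ I₀, now polarized at 49°.
Target fraction: 7.20 / 19.2 W = 0.375 of I₀.
Need I₂/I₀ = 0.375, so cos²(θ − 49°) = 0.375 / 0.5 = 0.75.
θ − 49° = arccos(√0.75) = 30.0°, giving θ ≈ 49 + 30.0 = 79.0°.

θ ≈ 79°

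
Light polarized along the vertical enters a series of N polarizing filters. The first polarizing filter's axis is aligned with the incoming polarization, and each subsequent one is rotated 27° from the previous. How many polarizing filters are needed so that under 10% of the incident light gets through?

First polarizer is aligned with the polarization: full transmission.
Each further stage multiplies by cos²(27°) = 0.7939.
After N polarizers: T = 0.7939^(N−1). Require T < 0.10 ⇒ N−1 > ln(0.10)/ln(0.7939) = 9.98, so N−1 ≥ 10 and N = 11.
Check: N=11 gives T = 0.09945 < 0.10; N=10 gives T = 0.1253.

N = 11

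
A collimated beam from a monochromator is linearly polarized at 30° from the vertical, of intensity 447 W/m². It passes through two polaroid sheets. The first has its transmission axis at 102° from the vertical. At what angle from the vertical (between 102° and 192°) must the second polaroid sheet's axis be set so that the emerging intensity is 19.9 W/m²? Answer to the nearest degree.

θ ≈ 149°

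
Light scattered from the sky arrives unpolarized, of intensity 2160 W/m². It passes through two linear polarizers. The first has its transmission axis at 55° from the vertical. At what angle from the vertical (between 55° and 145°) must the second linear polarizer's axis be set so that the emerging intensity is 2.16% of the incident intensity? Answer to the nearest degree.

θ ≈ 133°

Unpolarized light through the first polarizer → I₁ = ½ I₀, now polarized at 55°.
Need I₂/I₀ = 0.0216, so cos²(θ − 55°) = 0.0216 / 0.5 = 0.0432.
θ − 55° = arccos(√0.0432) = 78.0°, giving θ ≈ 55 + 78.0 = 133.0°.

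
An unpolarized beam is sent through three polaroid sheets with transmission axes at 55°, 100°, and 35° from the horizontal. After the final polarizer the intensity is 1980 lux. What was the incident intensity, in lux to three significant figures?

I₀ ≈ 4.43e4 lux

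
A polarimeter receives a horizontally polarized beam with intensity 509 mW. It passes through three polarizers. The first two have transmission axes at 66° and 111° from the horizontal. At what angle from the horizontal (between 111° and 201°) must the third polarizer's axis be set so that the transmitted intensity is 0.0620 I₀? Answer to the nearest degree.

θ ≈ 141°

I₁ = I₀ cos²(66° − 0°) = I₀ cos²(66°) = 0.1654 I₀.
I₂ = I₁ cos²(111° − 66°) = 0.1654 I₀ · cos²(45°) = 0.08272 I₀.
Need I₃/I₀ = 0.062, so cos²(θ − 111°) = 0.062 / 0.08272 = 0.7495.
θ − 111° = arccos(√0.7495) = 30.0°, giving θ ≈ 111 + 30.0 = 141.0°.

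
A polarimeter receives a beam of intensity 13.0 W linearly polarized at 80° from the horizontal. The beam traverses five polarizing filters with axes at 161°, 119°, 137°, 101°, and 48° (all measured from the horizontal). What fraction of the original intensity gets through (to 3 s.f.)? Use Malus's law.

By Malus's law, I₁ = 13.0 W · cos²(81°) = 0.3181 W.
I₂ = I₁ · cos²(42°) = 0.3181 · 0.5523 = 0.1757 W.
I₃ = I₂ · cos²(18°) = 0.1757 · 0.9045 = 0.1589 W.
I₄ = I₃ · cos²(36°) = 0.1589 · 0.6545 = 0.104 W.
I₅ = I₄ · cos²(53°) = 0.104 · 0.3622 = 0.03767 W.
Transmitted fraction = 0.002898.

I/I₀ ≈ 0.00290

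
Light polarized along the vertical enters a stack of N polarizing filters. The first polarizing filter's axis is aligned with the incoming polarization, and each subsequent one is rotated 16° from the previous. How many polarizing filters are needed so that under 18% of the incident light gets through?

First polarizer is aligned with the polarization: full transmission.
Each further stage multiplies by cos²(16°) = 0.924.
After N polarizers: T = 0.924^(N−1). Require T < 0.18 ⇒ N−1 > ln(0.18)/ln(0.924) = 21.70, so N−1 ≥ 22 and N = 23.
Check: N=23 gives T = 0.1758 < 0.18; N=22 gives T = 0.1903.

N = 23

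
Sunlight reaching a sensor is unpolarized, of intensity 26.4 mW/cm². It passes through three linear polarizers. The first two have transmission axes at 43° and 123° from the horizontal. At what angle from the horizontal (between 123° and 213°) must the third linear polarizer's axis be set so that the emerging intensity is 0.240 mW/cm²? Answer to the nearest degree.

θ ≈ 162°

Unpolarized light through the first polarizer → I₁ = ½ I₀, now polarized at 43°.
I₂ = I₁ cos²(123° − 43°) = 0.5 I₀ · cos²(80°) = 0.01508 I₀.
Target fraction: 0.240 / 26.4 mW/cm² = 0.009091 of I₀.
Need I₃/I₀ = 0.009091, so cos²(θ − 123°) = 0.009091 / 0.01508 = 0.603.
θ − 123° = arccos(√0.603) = 39.1°, giving θ ≈ 123 + 39.1 = 162.1°.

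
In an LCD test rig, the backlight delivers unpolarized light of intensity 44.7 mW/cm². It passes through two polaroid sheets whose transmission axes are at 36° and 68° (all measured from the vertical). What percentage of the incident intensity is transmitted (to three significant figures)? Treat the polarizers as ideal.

≈ 36.0%

Unpolarized light through the first polarizer → I₁ = 44.7 mW/cm²/2 = 22.35 mW/cm², polarized at 36°.
I₂ = I₁ · cos²(32°) = 22.35 · 0.7192 = 16.07 mW/cm².
That is 35.96% of the incident intensity.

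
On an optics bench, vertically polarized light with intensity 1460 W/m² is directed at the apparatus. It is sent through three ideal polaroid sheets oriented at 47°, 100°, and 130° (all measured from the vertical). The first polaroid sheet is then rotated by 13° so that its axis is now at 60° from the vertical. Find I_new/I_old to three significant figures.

Before rotation:
I₁ = I₀ cos²(47° − 0°) = I₀ cos²(47°) = 0.4651 I₀.
I₂ = I₁ cos²(100° − 47°) = 0.4651 I₀ · cos²(53°) = 0.1685 I₀.
I₃ = I₂ cos²(130° − 100°) = 0.1685 I₀ · cos²(30°) = 0.1263 I₀.
After rotation:
I₁ = I₀ cos²(60° − 0°) = I₀ cos²(60°) = 0.25 I₀.
I₂ = I₁ cos²(100° − 60°) = 0.25 I₀ · cos²(40°) = 0.1467 I₀.
I₃ = I₂ cos²(130° − 100°) = 0.1467 I₀ · cos²(30°) = 0.11 I₀.
Ratio = 0.11 / 0.1263 = 0.8709.

I_new/I_old ≈ 0.871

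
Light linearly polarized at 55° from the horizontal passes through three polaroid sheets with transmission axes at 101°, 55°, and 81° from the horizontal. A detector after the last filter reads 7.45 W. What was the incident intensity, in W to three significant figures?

I₀ ≈ 39.6 W

I₁ = I₀ cos²(101° − 55°) = I₀ cos²(46°) = 0.4826 I₀.
I₂ = I₁ cos²(55° − 101°) = 0.4826 I₀ · cos²(46°) = 0.2329 I₀.
I₃ = I₂ cos²(81° − 55°) = 0.2329 I₀ · cos²(26°) = 0.1881 I₀.
So 7.45 W = 0.1881 I₀, giving I₀ = 7.45/0.1881 = 39.61 W.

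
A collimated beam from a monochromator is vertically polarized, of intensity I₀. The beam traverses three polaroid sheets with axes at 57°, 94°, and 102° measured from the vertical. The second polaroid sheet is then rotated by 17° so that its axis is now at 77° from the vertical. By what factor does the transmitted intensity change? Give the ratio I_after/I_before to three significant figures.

I_new/I_old ≈ 1.16

Before rotation:
By Malus's law, I₁ = I₀ cos²(57° − 0°) = I₀ cos²(57°) = 0.2966 I₀.
I₂ = I₁ cos²(94° − 57°) = 0.2966 I₀ · cos²(37°) = 0.1892 I₀.
I₃ = I₂ cos²(102° − 94°) = 0.1892 I₀ · cos²(8°) = 0.1855 I₀.
After rotation:
I₁ = I₀ cos²(57° − 0°) = I₀ cos²(57°) = 0.2966 I₀.
I₂ = I₁ cos²(77° − 57°) = 0.2966 I₀ · cos²(20°) = 0.2619 I₀.
I₃ = I₂ cos²(102° − 77°) = 0.2619 I₀ · cos²(25°) = 0.2151 I₀.
Ratio = 0.2151 / 0.1855 = 1.16.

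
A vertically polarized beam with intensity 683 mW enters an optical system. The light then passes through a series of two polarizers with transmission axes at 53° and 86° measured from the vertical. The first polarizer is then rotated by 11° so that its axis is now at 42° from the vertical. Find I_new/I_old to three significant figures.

I_new/I_old ≈ 1.12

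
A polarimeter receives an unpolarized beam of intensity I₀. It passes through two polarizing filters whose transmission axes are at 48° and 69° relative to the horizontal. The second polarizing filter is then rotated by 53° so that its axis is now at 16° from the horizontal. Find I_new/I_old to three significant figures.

I_new/I_old ≈ 0.825

Before rotation:
Unpolarized light through the first polarizer → I₁ = ½ I₀, now polarized at 48°.
I₂ = I₁ cos²(69° − 48°) = 0.5 I₀ · cos²(21°) = 0.4358 I₀.
After rotation:
Unpolarized light through the first polarizer → I₁ = ½ I₀, now polarized at 48°.
I₂ = I₁ cos²(16° − 48°) = 0.5 I₀ · cos²(32°) = 0.3596 I₀.
Ratio = 0.3596 / 0.4358 = 0.8252.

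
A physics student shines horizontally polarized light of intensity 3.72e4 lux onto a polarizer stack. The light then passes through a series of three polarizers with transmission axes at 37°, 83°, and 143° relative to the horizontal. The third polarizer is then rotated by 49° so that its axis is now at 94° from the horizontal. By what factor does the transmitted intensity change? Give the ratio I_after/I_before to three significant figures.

I_new/I_old ≈ 3.85

Before rotation:
I₁ = I₀ cos²(37° − 0°) = I₀ cos²(37°) = 0.6378 I₀.
I₂ = I₁ cos²(83° − 37°) = 0.6378 I₀ · cos²(46°) = 0.3078 I₀.
I₃ = I₂ cos²(143° − 83°) = 0.3078 I₀ · cos²(60°) = 0.07694 I₀.
After rotation:
I₁ = I₀ cos²(37° − 0°) = I₀ cos²(37°) = 0.6378 I₀.
I₂ = I₁ cos²(83° − 37°) = 0.6378 I₀ · cos²(46°) = 0.3078 I₀.
I₃ = I₂ cos²(94° − 83°) = 0.3078 I₀ · cos²(11°) = 0.2966 I₀.
Ratio = 0.2966 / 0.07694 = 3.854.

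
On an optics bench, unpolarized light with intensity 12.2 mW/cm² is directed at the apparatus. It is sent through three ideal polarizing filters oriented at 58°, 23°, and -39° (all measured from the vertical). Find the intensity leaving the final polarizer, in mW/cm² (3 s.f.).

I ≈ 0.902 mW/cm²

Unpolarized light through the first polarizer → I₁ = 12.2 mW/cm²/2 = 6.1 mW/cm², polarized at 58°.
I₂ = I₁ · cos²(35°) = 6.1 · 0.671 = 4.093 mW/cm².
I₃ = I₂ · cos²(62°) = 4.093 · 0.2204 = 0.9021 mW/cm².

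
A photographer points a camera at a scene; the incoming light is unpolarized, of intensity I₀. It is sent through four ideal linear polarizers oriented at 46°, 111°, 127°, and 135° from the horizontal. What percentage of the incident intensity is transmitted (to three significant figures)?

Unpolarized light through the first polarizer → I₁ = ½ I₀, now polarized at 46°.
I₂ = I₁ cos²(111° − 46°) = 0.5 I₀ · cos²(65°) = 0.0893 I₀.
I₃ = I₂ cos²(127° − 111°) = 0.0893 I₀ · cos²(16°) = 0.08252 I₀.
I₄ = I₃ cos²(135° − 127°) = 0.08252 I₀ · cos²(8°) = 0.08092 I₀.
That is 8.092% of the incident intensity.

≈ 8.09%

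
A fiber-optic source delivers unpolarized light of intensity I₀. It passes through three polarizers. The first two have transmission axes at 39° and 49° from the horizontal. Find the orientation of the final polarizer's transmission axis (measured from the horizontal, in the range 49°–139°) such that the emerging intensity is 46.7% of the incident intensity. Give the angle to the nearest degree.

Unpolarized light through the first polarizer → I₁ = ½ I₀, now polarized at 39°.
I₂ = I₁ cos²(49° − 39°) = 0.5 I₀ · cos²(10°) = 0.4849 I₀.
Need I₃/I₀ = 0.467, so cos²(θ − 49°) = 0.467 / 0.4849 = 0.963.
θ − 49° = arccos(√0.963) = 11.1°, giving θ ≈ 49 + 11.1 = 60.1°.

θ ≈ 60°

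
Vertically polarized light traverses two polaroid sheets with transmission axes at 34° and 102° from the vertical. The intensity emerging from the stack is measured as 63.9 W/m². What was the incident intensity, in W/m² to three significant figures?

I₁ = I₀ cos²(34° − 0°) = I₀ cos²(34°) = 0.6873 I₀.
I₂ = I₁ cos²(102° − 34°) = 0.6873 I₀ · cos²(68°) = 0.09645 I₀.
So 63.9 W/m² = 0.09645 I₀, giving I₀ = 63.9/0.09645 = 662.5 W/m².

I₀ ≈ 663 W/m²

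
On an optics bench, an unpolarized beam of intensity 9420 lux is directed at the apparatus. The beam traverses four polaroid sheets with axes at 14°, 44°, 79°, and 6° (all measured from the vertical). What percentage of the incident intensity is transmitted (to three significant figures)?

≈ 2.15%

Unpolarized light through the first polarizer → I₁ = 9420 lux/2 = 4710 lux, polarized at 14°.
I₂ = I₁ · cos²(30°) = 4710 · 0.75 = 3533 lux.
I₃ = I₂ · cos²(35°) = 3533 · 0.671 = 2370 lux.
I₄ = I₃ · cos²(73°) = 2370 · 0.08548 = 202.6 lux.
That is 2.151% of the incident intensity.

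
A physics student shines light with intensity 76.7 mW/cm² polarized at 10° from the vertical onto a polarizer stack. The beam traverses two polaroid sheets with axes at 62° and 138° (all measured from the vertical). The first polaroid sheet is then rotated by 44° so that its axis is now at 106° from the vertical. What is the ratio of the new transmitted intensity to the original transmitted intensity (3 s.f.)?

Before rotation:
By Malus's law, I₁ = I₀ cos²(62° − 10°) = I₀ cos²(52°) = 0.379 I₀.
I₂ = I₁ cos²(138° − 62°) = 0.379 I₀ · cos²(76°) = 0.02218 I₀.
After rotation:
I₁ = I₀ cos²(106° − 10°) = I₀ cos²(84°) = 0.01093 I₀.
I₂ = I₁ cos²(138° − 106°) = 0.01093 I₀ · cos²(32°) = 0.007858 I₀.
Ratio = 0.007858 / 0.02218 = 0.3542.

I_new/I_old ≈ 0.354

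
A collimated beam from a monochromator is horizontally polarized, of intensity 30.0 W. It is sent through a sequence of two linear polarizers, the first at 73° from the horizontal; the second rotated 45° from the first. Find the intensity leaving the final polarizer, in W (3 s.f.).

I ≈ 1.28 W

I₁ = 30.0 W · cos²(73°) = 2.564 W.
I₂ = I₁ · cos²(45°) = 2.564 · 0.5 = 1.282 W.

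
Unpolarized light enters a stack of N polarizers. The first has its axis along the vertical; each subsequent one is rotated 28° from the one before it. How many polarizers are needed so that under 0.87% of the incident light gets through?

First polarizer halves the unpolarized light: factor 1/2.
Each further stage multiplies by cos²(28°) = 0.7796.
After N polarizers: T = 0.5·0.7796^(N−1). Require T < 0.0087 ⇒ N−1 > ln(0.0087/0.5)/ln(0.7796) = 16.27, so N−1 ≥ 17 and N = 18.
Check: N=18 gives T = 0.007257 < 0.0087; N=17 gives T = 0.009309.

N = 18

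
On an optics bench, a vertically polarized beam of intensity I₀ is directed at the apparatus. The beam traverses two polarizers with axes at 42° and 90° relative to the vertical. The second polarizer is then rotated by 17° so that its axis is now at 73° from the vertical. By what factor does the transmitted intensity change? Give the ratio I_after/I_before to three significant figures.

Before rotation:
I₁ = I₀ cos²(42° − 0°) = I₀ cos²(42°) = 0.5523 I₀.
I₂ = I₁ cos²(90° − 42°) = 0.5523 I₀ · cos²(48°) = 0.2473 I₀.
After rotation:
I₁ = I₀ cos²(42° − 0°) = I₀ cos²(42°) = 0.5523 I₀.
I₂ = I₁ cos²(73° − 42°) = 0.5523 I₀ · cos²(31°) = 0.4058 I₀.
Ratio = 0.4058 / 0.2473 = 1.641.

I_new/I_old ≈ 1.64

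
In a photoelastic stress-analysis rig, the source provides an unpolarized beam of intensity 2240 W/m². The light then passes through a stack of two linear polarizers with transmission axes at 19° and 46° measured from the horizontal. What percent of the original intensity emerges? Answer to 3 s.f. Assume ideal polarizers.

Unpolarized light through the first polarizer → I₁ = 2240 W/m²/2 = 1120 W/m², polarized at 19°.
I₂ = I₁ · cos²(27°) = 1120 · 0.7939 = 889.2 W/m².
That is 39.69% of the incident intensity.

≈ 39.7%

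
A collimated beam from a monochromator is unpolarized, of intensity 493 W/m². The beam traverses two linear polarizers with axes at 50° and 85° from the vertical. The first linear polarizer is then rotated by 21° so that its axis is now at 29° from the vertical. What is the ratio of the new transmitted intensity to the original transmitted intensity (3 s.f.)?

Before rotation:
Unpolarized light through the first polarizer → I₁ = ½ I₀, now polarized at 50°.
I₂ = I₁ cos²(85° − 50°) = 0.5 I₀ · cos²(35°) = 0.3355 I₀.
After rotation:
Unpolarized light through the first polarizer → I₁ = ½ I₀, now polarized at 29°.
I₂ = I₁ cos²(85° − 29°) = 0.5 I₀ · cos²(56°) = 0.1563 I₀.
Ratio = 0.1563 / 0.3355 = 0.466.

I_new/I_old ≈ 0.466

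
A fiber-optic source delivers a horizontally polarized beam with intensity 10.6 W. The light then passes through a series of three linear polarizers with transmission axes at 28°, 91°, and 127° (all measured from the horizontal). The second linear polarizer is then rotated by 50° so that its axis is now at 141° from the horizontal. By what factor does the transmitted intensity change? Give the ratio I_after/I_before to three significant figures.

I_new/I_old ≈ 1.07

Before rotation:
I₁ = I₀ cos²(28° − 0°) = I₀ cos²(28°) = 0.7796 I₀.
I₂ = I₁ cos²(91° − 28°) = 0.7796 I₀ · cos²(63°) = 0.1607 I₀.
I₃ = I₂ cos²(127° − 91°) = 0.1607 I₀ · cos²(36°) = 0.1052 I₀.
After rotation:
I₁ = I₀ cos²(28° − 0°) = I₀ cos²(28°) = 0.7796 I₀.
Angle between axes 1 and 2: 67°. I₂ = 0.7796 I₀ · cos²(67°) = 0.119 I₀.
I₃ = I₂ cos²(127° − 141°) = 0.119 I₀ · cos²(14°) = 0.1121 I₀.
Ratio = 0.1121 / 0.1052 = 1.066.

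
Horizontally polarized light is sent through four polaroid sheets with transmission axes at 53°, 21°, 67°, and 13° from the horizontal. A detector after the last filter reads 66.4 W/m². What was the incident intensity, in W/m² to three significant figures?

I₀ ≈ 1530 W/m²

By Malus's law, I₁ = I₀ cos²(53° − 0°) = I₀ cos²(53°) = 0.3622 I₀.
I₂ = I₁ cos²(21° − 53°) = 0.3622 I₀ · cos²(32°) = 0.2605 I₀.
I₃ = I₂ cos²(67° − 21°) = 0.2605 I₀ · cos²(46°) = 0.1257 I₀.
I₄ = I₃ cos²(13° − 67°) = 0.1257 I₀ · cos²(54°) = 0.04343 I₀.
So 66.4 W/m² = 0.04343 I₀, giving I₀ = 66.4/0.04343 = 1529 W/m².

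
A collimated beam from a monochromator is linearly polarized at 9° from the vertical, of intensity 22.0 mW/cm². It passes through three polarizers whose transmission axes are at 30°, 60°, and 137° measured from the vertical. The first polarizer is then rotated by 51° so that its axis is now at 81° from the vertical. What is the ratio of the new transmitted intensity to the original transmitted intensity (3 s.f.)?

Before rotation:
I₁ = I₀ cos²(30° − 9°) = I₀ cos²(21°) = 0.8716 I₀.
I₂ = I₁ cos²(60° − 30°) = 0.8716 I₀ · cos²(30°) = 0.6537 I₀.
I₃ = I₂ cos²(137° − 60°) = 0.6537 I₀ · cos²(77°) = 0.03308 I₀.
After rotation:
I₁ = I₀ cos²(81° − 9°) = I₀ cos²(72°) = 0.09549 I₀.
I₂ = I₁ cos²(60° − 81°) = 0.09549 I₀ · cos²(21°) = 0.08323 I₀.
I₃ = I₂ cos²(137° − 60°) = 0.08323 I₀ · cos²(77°) = 0.004212 I₀.
Ratio = 0.004212 / 0.03308 = 0.1273.

I_new/I_old ≈ 0.127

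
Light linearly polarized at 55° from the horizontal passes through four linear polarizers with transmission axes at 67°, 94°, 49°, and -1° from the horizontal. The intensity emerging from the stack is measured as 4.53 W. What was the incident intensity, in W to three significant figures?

By Malus's law, I₁ = I₀ cos²(67° − 55°) = I₀ cos²(12°) = 0.9568 I₀.
I₂ = I₁ cos²(94° − 67°) = 0.9568 I₀ · cos²(27°) = 0.7596 I₀.
I₃ = I₂ cos²(49° − 94°) = 0.7596 I₀ · cos²(45°) = 0.3798 I₀.
I₄ = I₃ cos²(-1° − 49°) = 0.3798 I₀ · cos²(50°) = 0.1569 I₀.
So 4.53 W = 0.1569 I₀, giving I₀ = 4.53/0.1569 = 28.87 W.

I₀ ≈ 28.9 W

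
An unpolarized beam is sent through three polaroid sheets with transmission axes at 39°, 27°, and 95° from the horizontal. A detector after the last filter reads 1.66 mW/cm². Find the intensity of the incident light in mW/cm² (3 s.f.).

I₀ ≈ 24.7 mW/cm²

Unpolarized light through the first polarizer → I₁ = ½ I₀, now polarized at 39°.
I₂ = I₁ cos²(27° − 39°) = 0.5 I₀ · cos²(12°) = 0.4784 I₀.
I₃ = I₂ cos²(95° − 27°) = 0.4784 I₀ · cos²(68°) = 0.06713 I₀.
So 1.66 mW/cm² = 0.06713 I₀, giving I₀ = 1.66/0.06713 = 24.73 mW/cm².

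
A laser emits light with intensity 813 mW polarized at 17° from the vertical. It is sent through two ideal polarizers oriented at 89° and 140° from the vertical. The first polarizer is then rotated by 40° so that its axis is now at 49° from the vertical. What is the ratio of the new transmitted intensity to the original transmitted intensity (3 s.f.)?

Before rotation:
By Malus's law, I₁ = I₀ cos²(89° − 17°) = I₀ cos²(72°) = 0.09549 I₀.
I₂ = I₁ cos²(140° − 89°) = 0.09549 I₀ · cos²(51°) = 0.03782 I₀.
After rotation:
I₁ = I₀ cos²(49° − 17°) = I₀ cos²(32°) = 0.7192 I₀.
Angle between axes 1 and 2: 89°. I₂ = 0.7192 I₀ · cos²(89°) = 0.0002191 I₀.
Ratio = 0.0002191 / 0.03782 = 0.005792.

I_new/I_old ≈ 0.00579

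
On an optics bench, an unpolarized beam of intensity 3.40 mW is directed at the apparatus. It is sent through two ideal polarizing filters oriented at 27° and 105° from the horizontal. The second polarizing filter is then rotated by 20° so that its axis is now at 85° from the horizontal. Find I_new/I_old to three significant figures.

Before rotation:
Unpolarized light through the first polarizer → I₁ = ½ I₀, now polarized at 27°.
I₂ = I₁ cos²(105° − 27°) = 0.5 I₀ · cos²(78°) = 0.02161 I₀.
After rotation:
Unpolarized light through the first polarizer → I₁ = ½ I₀, now polarized at 27°.
I₂ = I₁ cos²(85° − 27°) = 0.5 I₀ · cos²(58°) = 0.1404 I₀.
Ratio = 0.1404 / 0.02161 = 6.496.

I_new/I_old ≈ 6.50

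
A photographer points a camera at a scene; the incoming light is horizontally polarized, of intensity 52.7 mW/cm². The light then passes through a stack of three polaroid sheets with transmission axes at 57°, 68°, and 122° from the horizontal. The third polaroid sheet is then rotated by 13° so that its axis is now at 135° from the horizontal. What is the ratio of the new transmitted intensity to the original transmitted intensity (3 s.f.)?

Before rotation:
I₁ = I₀ cos²(57° − 0°) = I₀ cos²(57°) = 0.2966 I₀.
I₂ = I₁ cos²(68° − 57°) = 0.2966 I₀ · cos²(11°) = 0.2858 I₀.
I₃ = I₂ cos²(122° − 68°) = 0.2858 I₀ · cos²(54°) = 0.09875 I₀.
After rotation:
I₁ = I₀ cos²(57° − 0°) = I₀ cos²(57°) = 0.2966 I₀.
I₂ = I₁ cos²(68° − 57°) = 0.2966 I₀ · cos²(11°) = 0.2858 I₀.
I₃ = I₂ cos²(135° − 68°) = 0.2858 I₀ · cos²(67°) = 0.04364 I₀.
Ratio = 0.04364 / 0.09875 = 0.4419.

I_new/I_old ≈ 0.442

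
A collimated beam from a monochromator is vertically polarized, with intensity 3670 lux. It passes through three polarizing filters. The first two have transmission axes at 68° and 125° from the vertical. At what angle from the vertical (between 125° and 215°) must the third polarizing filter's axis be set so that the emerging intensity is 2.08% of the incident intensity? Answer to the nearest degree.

θ ≈ 170°

I₁ = I₀ cos²(68° − 0°) = I₀ cos²(68°) = 0.1403 I₀.
I₂ = I₁ cos²(125° − 68°) = 0.1403 I₀ · cos²(57°) = 0.04163 I₀.
Need I₃/I₀ = 0.0208, so cos²(θ − 125°) = 0.0208 / 0.04163 = 0.4997.
θ − 125° = arccos(√0.4997) = 45.0°, giving θ ≈ 125 + 45.0 = 170.0°.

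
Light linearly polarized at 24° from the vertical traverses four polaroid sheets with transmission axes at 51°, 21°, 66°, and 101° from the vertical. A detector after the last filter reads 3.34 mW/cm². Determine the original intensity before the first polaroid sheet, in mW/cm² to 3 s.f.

I₁ = I₀ cos²(51° − 24°) = I₀ cos²(27°) = 0.7939 I₀.
I₂ = I₁ cos²(21° − 51°) = 0.7939 I₀ · cos²(30°) = 0.5954 I₀.
I₃ = I₂ cos²(66° − 21°) = 0.5954 I₀ · cos²(45°) = 0.2977 I₀.
I₄ = I₃ cos²(101° − 66°) = 0.2977 I₀ · cos²(35°) = 0.1998 I₀.
So 3.34 mW/cm² = 0.1998 I₀, giving I₀ = 3.34/0.1998 = 16.72 mW/cm².

I₀ ≈ 16.7 mW/cm²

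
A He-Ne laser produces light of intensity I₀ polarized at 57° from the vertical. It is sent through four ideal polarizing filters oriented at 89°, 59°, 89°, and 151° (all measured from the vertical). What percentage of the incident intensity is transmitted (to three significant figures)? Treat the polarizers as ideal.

By Malus's law, I₁ = I₀ cos²(89° − 57°) = I₀ cos²(32°) = 0.7192 I₀.
I₂ = I₁ cos²(59° − 89°) = 0.7192 I₀ · cos²(30°) = 0.5394 I₀.
I₃ = I₂ cos²(89° − 59°) = 0.5394 I₀ · cos²(30°) = 0.4045 I₀.
I₄ = I₃ cos²(151° − 89°) = 0.4045 I₀ · cos²(62°) = 0.08916 I₀.
That is 8.916% of the incident intensity.

≈ 8.92%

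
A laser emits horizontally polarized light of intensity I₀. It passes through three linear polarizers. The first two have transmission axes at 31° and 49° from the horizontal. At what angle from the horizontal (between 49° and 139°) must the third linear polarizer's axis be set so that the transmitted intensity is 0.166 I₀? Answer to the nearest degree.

θ ≈ 109°

I₁ = I₀ cos²(31° − 0°) = I₀ cos²(31°) = 0.7347 I₀.
I₂ = I₁ cos²(49° − 31°) = 0.7347 I₀ · cos²(18°) = 0.6646 I₀.
Need I₃/I₀ = 0.166, so cos²(θ − 49°) = 0.166 / 0.6646 = 0.2498.
θ − 49° = arccos(√0.2498) = 60.0°, giving θ ≈ 49 + 60.0 = 109.0°.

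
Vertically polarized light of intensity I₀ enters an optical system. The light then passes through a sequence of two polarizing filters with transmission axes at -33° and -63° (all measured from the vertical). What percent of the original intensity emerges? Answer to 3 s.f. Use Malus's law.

≈ 52.8%

By Malus's law, I₁ = I₀ cos²(-33° − 0°) = I₀ cos²(33°) = 0.7034 I₀.
I₂ = I₁ cos²(-63° + 33°) = 0.7034 I₀ · cos²(30°) = 0.5275 I₀.
That is 52.75% of the incident intensity.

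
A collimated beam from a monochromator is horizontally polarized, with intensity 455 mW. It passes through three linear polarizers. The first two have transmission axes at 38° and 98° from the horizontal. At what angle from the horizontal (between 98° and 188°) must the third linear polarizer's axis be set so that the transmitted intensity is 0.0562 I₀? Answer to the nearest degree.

θ ≈ 151°

By Malus's law, I₁ = I₀ cos²(38° − 0°) = I₀ cos²(38°) = 0.621 I₀.
I₂ = I₁ cos²(98° − 38°) = 0.621 I₀ · cos²(60°) = 0.1552 I₀.
Need I₃/I₀ = 0.0562, so cos²(θ − 98°) = 0.0562 / 0.1552 = 0.362.
θ − 98° = arccos(√0.362) = 53.0°, giving θ ≈ 98 + 53.0 = 151.0°.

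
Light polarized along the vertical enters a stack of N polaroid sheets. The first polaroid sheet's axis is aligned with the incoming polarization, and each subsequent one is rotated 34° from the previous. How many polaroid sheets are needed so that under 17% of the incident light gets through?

N = 6

First polarizer is aligned with the polarization: full transmission.
Each further stage multiplies by cos²(34°) = 0.6873.
After N polarizers: T = 0.6873^(N−1). Require T < 0.17 ⇒ N−1 > ln(0.17)/ln(0.6873) = 4.73, so N−1 ≥ 5 and N = 6.
Check: N=6 gives T = 0.1534 < 0.17; N=5 gives T = 0.2231.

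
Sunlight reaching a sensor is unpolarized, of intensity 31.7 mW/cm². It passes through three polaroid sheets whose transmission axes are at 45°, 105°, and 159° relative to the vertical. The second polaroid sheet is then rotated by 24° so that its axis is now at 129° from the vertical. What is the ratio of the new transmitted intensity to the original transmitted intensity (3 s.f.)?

I_new/I_old ≈ 0.0949

Before rotation:
Unpolarized light through the first polarizer → I₁ = ½ I₀, now polarized at 45°.
I₂ = I₁ cos²(105° − 45°) = 0.5 I₀ · cos²(60°) = 0.125 I₀.
I₃ = I₂ cos²(159° − 105°) = 0.125 I₀ · cos²(54°) = 0.04319 I₀.
After rotation:
Unpolarized light through the first polarizer → I₁ = ½ I₀, now polarized at 45°.
I₂ = I₁ cos²(129° − 45°) = 0.5 I₀ · cos²(84°) = 0.005463 I₀.
I₃ = I₂ cos²(159° − 129°) = 0.005463 I₀ · cos²(30°) = 0.004097 I₀.
Ratio = 0.004097 / 0.04319 = 0.09488.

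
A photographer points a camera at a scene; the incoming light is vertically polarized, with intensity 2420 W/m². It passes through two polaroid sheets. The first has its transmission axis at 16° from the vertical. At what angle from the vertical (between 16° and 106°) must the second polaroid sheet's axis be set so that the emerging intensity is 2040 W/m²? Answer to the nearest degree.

I₁ = I₀ cos²(16° − 0°) = I₀ cos²(16°) = 0.924 I₀.
Target fraction: 2040 / 2420 W/m² = 0.843 of I₀.
Need I₂/I₀ = 0.843, so cos²(θ − 16°) = 0.843 / 0.924 = 0.9123.
θ − 16° = arccos(√0.9123) = 17.2°, giving θ ≈ 16 + 17.2 = 33.2°.

θ ≈ 33°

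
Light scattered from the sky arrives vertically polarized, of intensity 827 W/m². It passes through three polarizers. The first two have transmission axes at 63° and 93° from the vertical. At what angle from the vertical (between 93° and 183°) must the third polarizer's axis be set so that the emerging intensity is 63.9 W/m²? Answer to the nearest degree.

By Malus's law, I₁ = I₀ cos²(63° − 0°) = I₀ cos²(63°) = 0.2061 I₀.
I₂ = I₁ cos²(93° − 63°) = 0.2061 I₀ · cos²(30°) = 0.1546 I₀.
Target fraction: 63.9 / 827 W/m² = 0.07727 of I₀.
Need I₃/I₀ = 0.07727, so cos²(θ − 93°) = 0.07727 / 0.1546 = 0.4999.
θ − 93° = arccos(√0.4999) = 45.0°, giving θ ≈ 93 + 45.0 = 138.0°.

θ ≈ 138°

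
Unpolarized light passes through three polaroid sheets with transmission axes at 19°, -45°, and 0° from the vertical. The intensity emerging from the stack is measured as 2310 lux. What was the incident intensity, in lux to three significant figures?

I₀ ≈ 4.81e4 lux

Unpolarized light through the first polarizer → I₁ = ½ I₀, now polarized at 19°.
I₂ = I₁ cos²(-45° − 19°) = 0.5 I₀ · cos²(64°) = 0.09608 I₀.
I₃ = I₂ cos²(0° + 45°) = 0.09608 I₀ · cos²(45°) = 0.04804 I₀.
So 2310 lux = 0.04804 I₀, giving I₀ = 2310/0.04804 = 4.808e+04 lux.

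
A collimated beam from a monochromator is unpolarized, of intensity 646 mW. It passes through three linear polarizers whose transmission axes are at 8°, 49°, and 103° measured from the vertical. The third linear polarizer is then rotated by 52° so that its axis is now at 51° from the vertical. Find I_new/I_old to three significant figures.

Before rotation:
Unpolarized light through the first polarizer → I₁ = ½ I₀, now polarized at 8°.
I₂ = I₁ cos²(49° − 8°) = 0.5 I₀ · cos²(41°) = 0.2848 I₀.
I₃ = I₂ cos²(103° − 49°) = 0.2848 I₀ · cos²(54°) = 0.09839 I₀.
After rotation:
Unpolarized light through the first polarizer → I₁ = ½ I₀, now polarized at 8°.
I₂ = I₁ cos²(49° − 8°) = 0.5 I₀ · cos²(41°) = 0.2848 I₀.
I₃ = I₂ cos²(51° − 49°) = 0.2848 I₀ · cos²(2°) = 0.2844 I₀.
Ratio = 0.2844 / 0.09839 = 2.891.

I_new/I_old ≈ 2.89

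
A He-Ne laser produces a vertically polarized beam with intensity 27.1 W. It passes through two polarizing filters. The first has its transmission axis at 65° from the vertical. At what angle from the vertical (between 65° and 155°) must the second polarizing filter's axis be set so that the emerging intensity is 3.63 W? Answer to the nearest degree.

By Malus's law, I₁ = I₀ cos²(65° − 0°) = I₀ cos²(65°) = 0.1786 I₀.
Target fraction: 3.63 / 27.1 W = 0.1339 of I₀.
Need I₂/I₀ = 0.1339, so cos²(θ − 65°) = 0.1339 / 0.1786 = 0.75.
θ − 65° = arccos(√0.75) = 30.0°, giving θ ≈ 65 + 30.0 = 95.0°.

θ ≈ 95°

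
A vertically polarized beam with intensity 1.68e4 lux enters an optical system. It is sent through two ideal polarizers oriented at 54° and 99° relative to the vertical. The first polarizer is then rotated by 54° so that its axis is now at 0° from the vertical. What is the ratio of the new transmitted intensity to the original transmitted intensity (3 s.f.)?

I_new/I_old ≈ 0.142

Before rotation:
I₁ = I₀ cos²(54° − 0°) = I₀ cos²(54°) = 0.3455 I₀.
I₂ = I₁ cos²(99° − 54°) = 0.3455 I₀ · cos²(45°) = 0.1727 I₀.
After rotation:
I₁ = I₀ cos²(0° − 0°) = I₀ cos²(0°) = 1 I₀.
Angle between axes 1 and 2: 81°. I₂ = 1 I₀ · cos²(81°) = 0.02447 I₀.
Ratio = 0.02447 / 0.1727 = 0.1417.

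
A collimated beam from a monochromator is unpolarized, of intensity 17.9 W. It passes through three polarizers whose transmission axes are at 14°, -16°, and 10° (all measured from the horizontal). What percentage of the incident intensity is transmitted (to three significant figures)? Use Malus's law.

Unpolarized light through the first polarizer → I₁ = 17.9 W/2 = 8.95 W, polarized at 14°.
I₂ = I₁ · cos²(30°) = 8.95 · 0.75 = 6.713 W.
I₃ = I₂ · cos²(26°) = 6.713 · 0.8078 = 5.423 W.
That is 30.29% of the incident intensity.

≈ 30.3%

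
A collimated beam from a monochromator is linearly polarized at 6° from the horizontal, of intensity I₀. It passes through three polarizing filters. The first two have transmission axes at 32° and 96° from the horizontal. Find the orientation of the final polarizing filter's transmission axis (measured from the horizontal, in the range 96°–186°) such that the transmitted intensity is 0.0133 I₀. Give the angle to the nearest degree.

θ ≈ 169°

By Malus's law, I₁ = I₀ cos²(32° − 6°) = I₀ cos²(26°) = 0.8078 I₀.
I₂ = I₁ cos²(96° − 32°) = 0.8078 I₀ · cos²(64°) = 0.1552 I₀.
Need I₃/I₀ = 0.0133, so cos²(θ − 96°) = 0.0133 / 0.1552 = 0.08567.
θ − 96° = arccos(√0.08567) = 73.0°, giving θ ≈ 96 + 73.0 = 169.0°.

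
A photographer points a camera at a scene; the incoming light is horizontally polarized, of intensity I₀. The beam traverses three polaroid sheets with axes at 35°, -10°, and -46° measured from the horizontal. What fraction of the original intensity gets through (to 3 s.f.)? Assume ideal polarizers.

I₁ = I₀ cos²(35° − 0°) = I₀ cos²(35°) = 0.671 I₀.
I₂ = I₁ cos²(-10° − 35°) = 0.671 I₀ · cos²(45°) = 0.3355 I₀.
I₃ = I₂ cos²(-46° + 10°) = 0.3355 I₀ · cos²(36°) = 0.2196 I₀.
Transmitted fraction = 0.2196.

≈ 0.220 I₀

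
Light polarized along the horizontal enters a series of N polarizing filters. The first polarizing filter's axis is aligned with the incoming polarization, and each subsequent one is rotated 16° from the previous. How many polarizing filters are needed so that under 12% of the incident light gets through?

N = 28

First polarizer is aligned with the polarization: full transmission.
Each further stage multiplies by cos²(16°) = 0.924.
After N polarizers: T = 0.924^(N−1). Require T < 0.12 ⇒ N−1 > ln(0.12)/ln(0.924) = 26.83, so N−1 ≥ 27 and N = 28.
Check: N=28 gives T = 0.1184 < 0.12; N=27 gives T = 0.1282.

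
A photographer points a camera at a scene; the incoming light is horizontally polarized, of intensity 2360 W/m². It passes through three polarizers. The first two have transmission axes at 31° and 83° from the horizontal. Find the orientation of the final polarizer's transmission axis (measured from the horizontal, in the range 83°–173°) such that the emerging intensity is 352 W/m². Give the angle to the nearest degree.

I₁ = I₀ cos²(31° − 0°) = I₀ cos²(31°) = 0.7347 I₀.
I₂ = I₁ cos²(83° − 31°) = 0.7347 I₀ · cos²(52°) = 0.2785 I₀.
Target fraction: 352 / 2360 W/m² = 0.1492 of I₀.
Need I₃/I₀ = 0.1492, so cos²(θ − 83°) = 0.1492 / 0.2785 = 0.5356.
θ − 83° = arccos(√0.5356) = 43.0°, giving θ ≈ 83 + 43.0 = 126.0°.

θ ≈ 126°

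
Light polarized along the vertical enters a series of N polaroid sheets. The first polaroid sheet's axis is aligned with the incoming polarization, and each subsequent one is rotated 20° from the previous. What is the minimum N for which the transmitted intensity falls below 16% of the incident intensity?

First polarizer is aligned with the polarization: full transmission.
Each further stage multiplies by cos²(20°) = 0.883.
After N polarizers: T = 0.883^(N−1). Require T < 0.16 ⇒ N−1 > ln(0.16)/ln(0.883) = 14.73, so N−1 ≥ 15 and N = 16.
Check: N=16 gives T = 0.1547 < 0.16; N=15 gives T = 0.1752.

N = 16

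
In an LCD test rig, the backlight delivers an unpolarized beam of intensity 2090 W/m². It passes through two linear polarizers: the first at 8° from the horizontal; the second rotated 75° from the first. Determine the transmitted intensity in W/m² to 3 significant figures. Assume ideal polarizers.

I ≈ 70.0 W/m²

Unpolarized light through the first polarizer → I₁ = 2090 W/m²/2 = 1045 W/m², polarized at 8°.
I₂ = I₁ · cos²(75°) = 1045 · 0.06699 = 70 W/m².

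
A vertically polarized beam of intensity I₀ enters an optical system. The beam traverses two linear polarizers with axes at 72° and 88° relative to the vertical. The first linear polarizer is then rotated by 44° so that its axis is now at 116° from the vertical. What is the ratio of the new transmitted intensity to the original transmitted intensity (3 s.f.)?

I_new/I_old ≈ 1.70

Before rotation:
I₁ = I₀ cos²(72° − 0°) = I₀ cos²(72°) = 0.09549 I₀.
I₂ = I₁ cos²(88° − 72°) = 0.09549 I₀ · cos²(16°) = 0.08824 I₀.
After rotation:
I₁ = I₀ cos²(116° − 0°) = I₀ cos²(64°) = 0.1922 I₀.
I₂ = I₁ cos²(88° − 116°) = 0.1922 I₀ · cos²(28°) = 0.1498 I₀.
Ratio = 0.1498 / 0.08824 = 1.698.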